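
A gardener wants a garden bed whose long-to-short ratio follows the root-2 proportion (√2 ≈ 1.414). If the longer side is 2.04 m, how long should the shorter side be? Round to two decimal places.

root-2 ≈ 1.41421.
Shorter side = 2.04 ÷ 1.41421 ≈ 1.4425 → 1.44 m.

1.44 m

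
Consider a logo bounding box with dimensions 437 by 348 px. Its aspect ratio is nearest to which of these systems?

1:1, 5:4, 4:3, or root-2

5:4

437/348 ≈ 1.256. Nearest candidates are 5:4 (1.250, off by 0.006) and 4:3 (1.333, off by 0.077).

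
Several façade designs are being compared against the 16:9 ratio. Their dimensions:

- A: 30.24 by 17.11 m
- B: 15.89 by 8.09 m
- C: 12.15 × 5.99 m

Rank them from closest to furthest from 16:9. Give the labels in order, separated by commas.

A, B, C

Ratios: A = 30.24 / 17.11 ≈ 1.767; B = 15.89 / 8.09 ≈ 1.964; C = 12.15 / 5.99 ≈ 2.028.
|Δ from 1.778|: A 0.011; B 0.186; C 0.250.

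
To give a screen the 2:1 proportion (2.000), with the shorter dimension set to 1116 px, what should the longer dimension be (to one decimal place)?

2232.0 px

2:1 = 2.00000.
Longer side = 1116 × 2.00000 ≈ 2232.000 → 2232.0 px.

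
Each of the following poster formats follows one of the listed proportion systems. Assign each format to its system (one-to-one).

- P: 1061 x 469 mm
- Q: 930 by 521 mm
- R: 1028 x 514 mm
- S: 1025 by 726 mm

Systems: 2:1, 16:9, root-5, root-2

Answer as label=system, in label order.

P=root-5, Q=16:9, R=2:1, S=root-2

P = 1061/469 ≈ 2.262 → root-5 (2.236)
Q = 930/521 ≈ 1.785 → 16:9 (1.778)
R = 1028/514 ≈ 2.000 → 2:1 (2.000)
S = 1025/726 ≈ 1.412 → root-2 (1.414)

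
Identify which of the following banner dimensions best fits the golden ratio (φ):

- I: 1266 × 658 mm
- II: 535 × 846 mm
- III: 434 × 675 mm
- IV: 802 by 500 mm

Ratios (long/short): I ≈ 1.924; II ≈ 1.581; III ≈ 1.555; IV ≈ 1.604.
golden ratio ≈ 1.618; option IV is nearest (Δ 0.014).

IV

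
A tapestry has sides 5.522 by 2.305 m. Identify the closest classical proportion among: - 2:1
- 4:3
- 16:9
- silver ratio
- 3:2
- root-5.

5.522/2.305 ≈ 2.396. Nearest candidates are silver ratio (2.414, off by 0.018) and root-5 (2.236, off by 0.160).

silver ratio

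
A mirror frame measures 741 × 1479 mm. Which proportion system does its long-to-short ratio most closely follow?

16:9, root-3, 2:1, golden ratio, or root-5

2:1

Ratio = 1479 / 741 ≈ 1.996.
Distances: 16:9 1.778 (Δ 0.218); root-3 1.732 (Δ 0.264); 2:1 2.000 (Δ 0.004); golden ratio 1.618 (Δ 0.378); root-5 2.236 (Δ 0.240).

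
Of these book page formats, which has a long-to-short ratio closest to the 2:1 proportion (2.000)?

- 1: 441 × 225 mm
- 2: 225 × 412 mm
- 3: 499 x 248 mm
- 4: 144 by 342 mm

Ratios (long/short): 1 ≈ 1.960; 2 ≈ 1.831; 3 ≈ 2.012; 4 ≈ 2.375.
2:1 ≈ 2.000; option 3 is nearest (Δ 0.012).

3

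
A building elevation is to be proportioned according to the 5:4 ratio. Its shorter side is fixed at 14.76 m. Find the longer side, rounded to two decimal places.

18.45 m

5:4 = 1.25000.
Longer side = 14.76 × 1.25000 ≈ 18.4500 → 18.45 m.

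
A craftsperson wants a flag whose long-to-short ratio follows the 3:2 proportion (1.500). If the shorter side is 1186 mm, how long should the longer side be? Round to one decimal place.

3:2 = 1.50000.
Longer side = 1186 × 1.50000 ≈ 1779.000 → 1779.0 mm.

1779.0 mm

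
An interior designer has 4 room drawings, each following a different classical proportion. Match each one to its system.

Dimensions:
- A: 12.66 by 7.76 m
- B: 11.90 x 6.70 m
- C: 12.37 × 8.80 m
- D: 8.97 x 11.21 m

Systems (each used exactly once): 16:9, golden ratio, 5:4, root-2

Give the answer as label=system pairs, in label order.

A=golden ratio, B=16:9, C=root-2, D=5:4

A = 12.66/7.76 ≈ 1.631 → golden ratio (1.618)
B = 11.90/6.70 ≈ 1.776 → 16:9 (1.778)
C = 12.37/8.80 ≈ 1.406 → root-2 (1.414)
D = 11.21/8.97 ≈ 1.250 → 5:4 (1.250)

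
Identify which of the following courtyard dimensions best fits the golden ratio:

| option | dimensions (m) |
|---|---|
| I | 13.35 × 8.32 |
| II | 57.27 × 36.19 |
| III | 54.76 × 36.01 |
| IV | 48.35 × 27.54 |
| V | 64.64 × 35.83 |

Ratios (long/short): I ≈ 1.605; II ≈ 1.582; III ≈ 1.521; IV ≈ 1.756; V ≈ 1.804.
golden ratio ≈ 1.618; option I is nearest (Δ 0.013).

I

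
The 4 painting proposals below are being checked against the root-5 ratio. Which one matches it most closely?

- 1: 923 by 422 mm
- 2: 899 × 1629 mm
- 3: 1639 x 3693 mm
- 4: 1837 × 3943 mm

3

Target root-5 ≈ 2.236.
1: 2.187 (Δ0.049)  2: 1.812 (Δ0.424)  3: 2.253 (Δ0.017)  4: 2.146 (Δ0.090)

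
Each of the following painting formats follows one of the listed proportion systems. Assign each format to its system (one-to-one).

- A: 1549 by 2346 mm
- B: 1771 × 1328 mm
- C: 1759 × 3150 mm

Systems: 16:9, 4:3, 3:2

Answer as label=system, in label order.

A = 2346/1549 ≈ 1.515 → 3:2 (1.500)
B = 1771/1328 ≈ 1.334 → 4:3 (1.333)
C = 3150/1759 ≈ 1.791 → 16:9 (1.778)

A=3:2, B=4:3, C=16:9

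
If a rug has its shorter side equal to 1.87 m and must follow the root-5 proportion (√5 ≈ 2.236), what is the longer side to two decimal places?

4.18 m

root-5 ≈ 2.23607.
Longer side = 1.87 × 2.23607 ≈ 4.1815 → 4.18 m.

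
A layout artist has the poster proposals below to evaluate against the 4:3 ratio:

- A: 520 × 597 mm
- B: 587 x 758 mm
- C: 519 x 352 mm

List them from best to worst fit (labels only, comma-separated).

Ratios: A = 597 / 520 ≈ 1.148; B = 758 / 587 ≈ 1.291; C = 519 / 352 ≈ 1.474.
|Δ from 1.333|: A 0.185; B 0.042; C 0.141.

B, C, A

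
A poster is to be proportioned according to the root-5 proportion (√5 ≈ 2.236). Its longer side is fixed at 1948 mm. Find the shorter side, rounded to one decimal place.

root-5 ≈ 2.23607.
Shorter side = 1948 ÷ 2.23607 ≈ 871.171 → 871.2 mm.

871.2 mm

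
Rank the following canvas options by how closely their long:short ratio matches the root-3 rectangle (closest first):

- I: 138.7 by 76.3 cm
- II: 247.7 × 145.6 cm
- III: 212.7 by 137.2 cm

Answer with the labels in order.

II, I, III

I: 138.7/76.3 ≈ 1.818 → |1.818 − 1.732| = 0.086
II: 247.7/145.6 ≈ 1.701 → |1.701 − 1.732| = 0.031
III: 212.7/137.2 ≈ 1.550 → |1.550 − 1.732| = 0.182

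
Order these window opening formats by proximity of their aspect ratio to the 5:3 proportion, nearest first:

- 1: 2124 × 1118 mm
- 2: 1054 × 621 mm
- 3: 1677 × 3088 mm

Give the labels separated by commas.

Ratios: 1 = 2124 / 1118 ≈ 1.900; 2 = 1054 / 621 ≈ 1.697; 3 = 3088 / 1677 ≈ 1.841.
|Δ from 1.667|: 1 0.233; 2 0.030; 3 0.174.

2, 3, 1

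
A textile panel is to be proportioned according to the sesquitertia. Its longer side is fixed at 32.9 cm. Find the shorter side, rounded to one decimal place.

4:3 ≈ 1.33333.
Shorter side = 32.9 ÷ 1.33333 ≈ 24.675 → 24.7 cm.

24.7 cm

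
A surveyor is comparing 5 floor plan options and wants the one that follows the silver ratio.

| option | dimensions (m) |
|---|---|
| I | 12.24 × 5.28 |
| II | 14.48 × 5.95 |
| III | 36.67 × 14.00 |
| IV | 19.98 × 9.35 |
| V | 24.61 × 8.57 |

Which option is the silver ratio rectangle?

Ratios (long/short): I ≈ 2.318; II ≈ 2.434; III ≈ 2.619; IV ≈ 2.137; V ≈ 2.872.
silver ratio ≈ 2.414; option II is nearest (Δ 0.020).

II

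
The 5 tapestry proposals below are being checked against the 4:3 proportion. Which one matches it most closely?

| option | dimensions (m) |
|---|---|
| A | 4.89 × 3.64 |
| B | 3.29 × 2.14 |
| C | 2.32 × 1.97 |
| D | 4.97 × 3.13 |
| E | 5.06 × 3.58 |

Target 4:3 ≈ 1.333.
A: 1.343 (Δ0.010)  B: 1.537 (Δ0.204)  C: 1.178 (Δ0.155)  D: 1.588 (Δ0.255)  E: 1.413 (Δ0.080)

A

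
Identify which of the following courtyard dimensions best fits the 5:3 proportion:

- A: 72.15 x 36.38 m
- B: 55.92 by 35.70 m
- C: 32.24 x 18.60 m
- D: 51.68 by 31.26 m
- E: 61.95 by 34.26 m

D

Ratios (long/short): A ≈ 1.983; B ≈ 1.566; C ≈ 1.733; D ≈ 1.653; E ≈ 1.808.
5:3 ≈ 1.667; option D is nearest (Δ 0.014).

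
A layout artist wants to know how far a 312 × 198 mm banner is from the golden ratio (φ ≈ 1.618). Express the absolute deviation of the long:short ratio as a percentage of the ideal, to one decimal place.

Ratio = 312 / 198 ≈ 1.5758.
Ideal golden ratio ≈ 1.6180. |1.5758 − 1.6180| / 1.6180 ≈ 2.61% → 2.6%.

2.6%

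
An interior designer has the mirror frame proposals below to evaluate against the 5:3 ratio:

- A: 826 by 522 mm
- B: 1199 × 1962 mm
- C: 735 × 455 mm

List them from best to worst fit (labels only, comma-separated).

A: 826/522 ≈ 1.582 → |1.582 − 1.667| = 0.085
B: 1962/1199 ≈ 1.636 → |1.636 − 1.667| = 0.031
C: 735/455 ≈ 1.615 → |1.615 − 1.667| = 0.052

B, C, A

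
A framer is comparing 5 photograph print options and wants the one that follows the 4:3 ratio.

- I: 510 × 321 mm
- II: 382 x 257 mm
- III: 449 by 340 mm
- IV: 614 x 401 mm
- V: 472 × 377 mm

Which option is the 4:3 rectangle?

Ratios (long/short): I ≈ 1.589; II ≈ 1.486; III ≈ 1.321; IV ≈ 1.531; V ≈ 1.252.
4:3 ≈ 1.333; option III is nearest (Δ 0.012).

III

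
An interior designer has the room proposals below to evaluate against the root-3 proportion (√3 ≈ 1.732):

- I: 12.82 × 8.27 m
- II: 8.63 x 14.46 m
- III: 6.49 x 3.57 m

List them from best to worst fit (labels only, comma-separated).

I: 12.82/8.27 ≈ 1.550 → |1.550 − 1.732| = 0.182
II: 14.46/8.63 ≈ 1.676 → |1.676 − 1.732| = 0.056
III: 6.49/3.57 ≈ 1.818 → |1.818 − 1.732| = 0.086

II, III, I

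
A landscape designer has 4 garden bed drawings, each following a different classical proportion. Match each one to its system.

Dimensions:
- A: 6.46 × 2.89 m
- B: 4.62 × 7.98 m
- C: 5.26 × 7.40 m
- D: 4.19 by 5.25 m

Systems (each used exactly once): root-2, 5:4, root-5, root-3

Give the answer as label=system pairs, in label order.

A = 6.46/2.89 ≈ 2.235 → root-5 (2.236)
B = 7.98/4.62 ≈ 1.727 → root-3 (1.732)
C = 7.40/5.26 ≈ 1.407 → root-2 (1.414)
D = 5.25/4.19 ≈ 1.253 → 5:4 (1.250)

A=root-5, B=root-3, C=root-2, D=5:4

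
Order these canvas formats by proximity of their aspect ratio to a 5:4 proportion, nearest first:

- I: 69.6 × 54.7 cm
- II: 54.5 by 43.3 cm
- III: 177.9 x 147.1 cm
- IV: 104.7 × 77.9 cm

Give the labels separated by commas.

II, I, III, IV

Ratios: I = 69.6 / 54.7 ≈ 1.272; II = 54.5 / 43.3 ≈ 1.259; III = 177.9 / 147.1 ≈ 1.209; IV = 104.7 / 77.9 ≈ 1.344.
|Δ from 1.250|: I 0.022; II 0.009; III 0.041; IV 0.094.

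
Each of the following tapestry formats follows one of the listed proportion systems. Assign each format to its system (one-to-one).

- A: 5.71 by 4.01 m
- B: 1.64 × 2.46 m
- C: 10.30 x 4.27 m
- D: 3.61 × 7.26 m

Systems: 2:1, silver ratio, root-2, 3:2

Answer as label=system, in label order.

A = 5.71/4.01 ≈ 1.424 → root-2 (1.414)
B = 2.46/1.64 ≈ 1.500 → 3:2 (1.500)
C = 10.30/4.27 ≈ 2.412 → silver ratio (2.414)
D = 7.26/3.61 ≈ 2.011 → 2:1 (2.000)

A=root-2, B=3:2, C=silver ratio, D=2:1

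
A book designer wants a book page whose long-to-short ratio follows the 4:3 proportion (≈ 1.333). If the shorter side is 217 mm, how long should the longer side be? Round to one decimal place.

289.3 mm

4:3 ≈ 1.33333.
Longer side = 217 × 1.33333 ≈ 289.333 → 289.3 mm.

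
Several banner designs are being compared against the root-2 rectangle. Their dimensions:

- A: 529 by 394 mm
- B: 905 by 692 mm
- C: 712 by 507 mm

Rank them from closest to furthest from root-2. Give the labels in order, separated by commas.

A: 529/394 ≈ 1.343 → |1.343 − 1.414| = 0.071
B: 905/692 ≈ 1.308 → |1.308 − 1.414| = 0.106
C: 712/507 ≈ 1.404 → |1.404 − 1.414| = 0.010

C, A, B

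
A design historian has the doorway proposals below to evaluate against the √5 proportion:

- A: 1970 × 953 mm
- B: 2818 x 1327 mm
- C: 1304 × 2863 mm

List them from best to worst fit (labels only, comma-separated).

A: 1970/953 ≈ 2.067 → |2.067 − 2.236| = 0.169
B: 2818/1327 ≈ 2.124 → |2.124 − 2.236| = 0.112
C: 2863/1304 ≈ 2.196 → |2.196 − 2.236| = 0.040

C, B, A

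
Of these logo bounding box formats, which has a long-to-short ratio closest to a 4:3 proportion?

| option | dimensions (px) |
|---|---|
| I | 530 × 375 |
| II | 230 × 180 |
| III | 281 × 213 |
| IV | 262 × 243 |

Target 4:3 ≈ 1.333.
I: 1.413 (Δ0.080)  II: 1.278 (Δ0.055)  III: 1.319 (Δ0.014)  IV: 1.078 (Δ0.255)

III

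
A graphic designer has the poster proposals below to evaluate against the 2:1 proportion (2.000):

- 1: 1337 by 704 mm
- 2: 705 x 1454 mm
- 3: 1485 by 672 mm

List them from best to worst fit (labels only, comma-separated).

2, 1, 3

Ratios: 1 = 1337 / 704 ≈ 1.899; 2 = 1454 / 705 ≈ 2.062; 3 = 1485 / 672 ≈ 2.210.
|Δ from 2.000|: 1 0.101; 2 0.062; 3 0.210.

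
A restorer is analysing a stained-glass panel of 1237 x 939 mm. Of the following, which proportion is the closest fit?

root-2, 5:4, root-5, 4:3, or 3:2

4:3

1237/939 ≈ 1.317. Nearest candidates are 4:3 (1.333, off by 0.016) and 5:4 (1.250, off by 0.067).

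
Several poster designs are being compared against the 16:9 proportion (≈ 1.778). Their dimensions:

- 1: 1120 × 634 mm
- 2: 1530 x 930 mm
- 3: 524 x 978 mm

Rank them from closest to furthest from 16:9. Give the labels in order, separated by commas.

1, 3, 2

1: 1120/634 ≈ 1.767 → |1.767 − 1.778| = 0.011
2: 1530/930 ≈ 1.645 → |1.645 − 1.778| = 0.133
3: 978/524 ≈ 1.866 → |1.866 − 1.778| = 0.088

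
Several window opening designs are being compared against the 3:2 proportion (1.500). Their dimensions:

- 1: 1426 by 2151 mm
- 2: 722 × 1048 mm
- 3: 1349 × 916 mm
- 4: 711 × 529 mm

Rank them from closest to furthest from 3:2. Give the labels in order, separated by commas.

1: 2151/1426 ≈ 1.508 → |1.508 − 1.500| = 0.008
2: 1048/722 ≈ 1.452 → |1.452 − 1.500| = 0.048
3: 1349/916 ≈ 1.473 → |1.473 − 1.500| = 0.027
4: 711/529 ≈ 1.344 → |1.344 − 1.500| = 0.156

1, 3, 2, 4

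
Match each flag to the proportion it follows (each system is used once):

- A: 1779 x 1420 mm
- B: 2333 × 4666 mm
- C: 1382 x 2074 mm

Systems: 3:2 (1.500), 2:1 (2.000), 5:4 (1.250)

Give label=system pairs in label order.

A=5:4, B=2:1, C=3:2

Ratios: A ≈ 1.253; B ≈ 2.000; C ≈ 1.501.
Targets: 3:2 ≈ 1.500; 2:1 ≈ 2.000; 5:4 ≈ 1.250.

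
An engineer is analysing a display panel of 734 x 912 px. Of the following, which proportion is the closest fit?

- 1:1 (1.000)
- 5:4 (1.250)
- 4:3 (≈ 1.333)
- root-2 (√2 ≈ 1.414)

5:4

Ratio = 912 / 734 ≈ 1.243.
Distances: 1:1 1.000 (Δ 0.243); 5:4 1.250 (Δ 0.007); 4:3 1.333 (Δ 0.090); root-2 1.414 (Δ 0.171).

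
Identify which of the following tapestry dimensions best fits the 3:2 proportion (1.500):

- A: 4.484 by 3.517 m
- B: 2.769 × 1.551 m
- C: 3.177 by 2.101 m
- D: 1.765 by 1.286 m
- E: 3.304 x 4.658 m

Ratios (long/short): A ≈ 1.275; B ≈ 1.785; C ≈ 1.512; D ≈ 1.372; E ≈ 1.410.
3:2 ≈ 1.500; option C is nearest (Δ 0.012).

C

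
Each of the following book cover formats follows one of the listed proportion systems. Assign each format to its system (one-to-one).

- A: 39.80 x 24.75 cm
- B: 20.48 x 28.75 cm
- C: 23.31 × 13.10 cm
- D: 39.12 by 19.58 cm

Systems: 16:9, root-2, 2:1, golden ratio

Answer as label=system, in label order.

A = 39.80/24.75 ≈ 1.608 → golden ratio (1.618)
B = 28.75/20.48 ≈ 1.404 → root-2 (1.414)
C = 23.31/13.10 ≈ 1.779 → 16:9 (1.778)
D = 39.12/19.58 ≈ 1.998 → 2:1 (2.000)

A=golden ratio, B=root-2, C=16:9, D=2:1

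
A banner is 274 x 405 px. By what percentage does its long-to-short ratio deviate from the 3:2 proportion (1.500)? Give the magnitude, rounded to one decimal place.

1.5%

Ratio = 405 / 274 ≈ 1.4781.
Ideal 3:2 = 1.5000. |1.4781 − 1.5000| / 1.5000 ≈ 1.46% → 1.5%.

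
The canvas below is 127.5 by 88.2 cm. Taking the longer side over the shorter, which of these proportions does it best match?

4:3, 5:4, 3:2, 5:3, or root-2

root-2

127.5/88.2 ≈ 1.446. Nearest candidates are root-2 (1.414, off by 0.032) and 3:2 (1.500, off by 0.054).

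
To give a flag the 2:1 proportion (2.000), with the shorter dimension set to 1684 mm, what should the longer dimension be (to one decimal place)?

3368.0 mm

2:1 = 2.00000.
Longer side = 1684 × 2.00000 ≈ 3368.000 → 3368.0 mm.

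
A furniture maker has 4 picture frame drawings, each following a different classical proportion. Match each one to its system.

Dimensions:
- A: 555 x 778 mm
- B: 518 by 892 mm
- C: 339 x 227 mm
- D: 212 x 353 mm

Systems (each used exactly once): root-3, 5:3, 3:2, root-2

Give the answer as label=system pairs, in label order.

A=root-2, B=root-3, C=3:2, D=5:3

Ratios: A ≈ 1.402; B ≈ 1.722; C ≈ 1.493; D ≈ 1.665.
Targets: root-3 ≈ 1.732; 5:3 ≈ 1.667; 3:2 ≈ 1.500; root-2 ≈ 1.414.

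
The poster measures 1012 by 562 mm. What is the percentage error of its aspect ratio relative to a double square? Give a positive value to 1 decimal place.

10.0%

Ratio = 1012 / 562 ≈ 1.8007.
Ideal 2:1 = 2.0000. |1.8007 − 2.0000| / 2.0000 ≈ 9.97% → 10.0%.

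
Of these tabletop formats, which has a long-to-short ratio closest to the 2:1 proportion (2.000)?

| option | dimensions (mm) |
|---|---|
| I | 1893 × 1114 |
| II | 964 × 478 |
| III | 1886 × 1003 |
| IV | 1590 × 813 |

Target 2:1 ≈ 2.000.
I: 1.699 (Δ0.301)  II: 2.017 (Δ0.017)  III: 1.880 (Δ0.120)  IV: 1.956 (Δ0.044)

II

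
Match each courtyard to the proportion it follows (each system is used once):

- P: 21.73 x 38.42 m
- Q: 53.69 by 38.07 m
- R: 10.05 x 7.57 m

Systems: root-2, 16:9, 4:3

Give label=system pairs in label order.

P=16:9, Q=root-2, R=4:3

P = 38.42/21.73 ≈ 1.768 → 16:9 (1.778)
Q = 53.69/38.07 ≈ 1.410 → root-2 (1.414)
R = 10.05/7.57 ≈ 1.328 → 4:3 (1.333)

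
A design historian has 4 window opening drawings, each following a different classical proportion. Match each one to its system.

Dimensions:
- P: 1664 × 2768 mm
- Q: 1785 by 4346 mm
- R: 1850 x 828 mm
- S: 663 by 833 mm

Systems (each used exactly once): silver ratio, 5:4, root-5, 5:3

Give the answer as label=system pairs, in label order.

Ratios: P ≈ 1.663; Q ≈ 2.435; R ≈ 2.234; S ≈ 1.256.
Targets: silver ratio ≈ 2.414; 5:4 ≈ 1.250; root-5 ≈ 2.236; 5:3 ≈ 1.667.

P=5:3, Q=silver ratio, R=root-5, S=5:4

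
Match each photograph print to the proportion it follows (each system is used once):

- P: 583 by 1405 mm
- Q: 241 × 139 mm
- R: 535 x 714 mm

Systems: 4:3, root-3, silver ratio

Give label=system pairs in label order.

P=silver ratio, Q=root-3, R=4:3

Ratios: P ≈ 2.410; Q ≈ 1.734; R ≈ 1.335.
Targets: 4:3 ≈ 1.333; root-3 ≈ 1.732; silver ratio ≈ 2.414.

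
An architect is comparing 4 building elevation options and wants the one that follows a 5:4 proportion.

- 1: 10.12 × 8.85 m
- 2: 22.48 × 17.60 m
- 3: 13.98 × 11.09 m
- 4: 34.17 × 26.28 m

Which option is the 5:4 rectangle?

Target 5:4 ≈ 1.250.
1: 1.144 (Δ0.106)  2: 1.277 (Δ0.027)  3: 1.261 (Δ0.011)  4: 1.300 (Δ0.050)

3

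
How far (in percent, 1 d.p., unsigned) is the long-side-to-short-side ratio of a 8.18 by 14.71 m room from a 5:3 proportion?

Ratio = 14.71 / 8.18 ≈ 1.7983.
Ideal 5:3 ≈ 1.6667. |1.7983 − 1.6667| / 1.6667 ≈ 7.90% → 7.9%.

7.9%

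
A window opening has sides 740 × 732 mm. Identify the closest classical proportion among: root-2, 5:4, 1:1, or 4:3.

1:1

740/732 ≈ 1.011. Nearest candidates are 1:1 (1.000, off by 0.011) and 5:4 (1.250, off by 0.239).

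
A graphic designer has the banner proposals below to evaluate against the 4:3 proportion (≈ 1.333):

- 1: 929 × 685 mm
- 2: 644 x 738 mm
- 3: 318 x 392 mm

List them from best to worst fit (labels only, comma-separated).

Ratios: 1 = 929 / 685 ≈ 1.356; 2 = 738 / 644 ≈ 1.146; 3 = 392 / 318 ≈ 1.233.
|Δ from 1.333|: 1 0.023; 2 0.187; 3 0.100.

1, 3, 2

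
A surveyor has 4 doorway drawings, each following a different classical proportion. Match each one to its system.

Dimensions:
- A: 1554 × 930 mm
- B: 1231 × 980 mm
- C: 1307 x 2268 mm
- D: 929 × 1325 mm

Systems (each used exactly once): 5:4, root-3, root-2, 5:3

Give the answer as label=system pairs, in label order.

Ratios: A ≈ 1.671; B ≈ 1.256; C ≈ 1.735; D ≈ 1.426.
Targets: 5:4 ≈ 1.250; root-3 ≈ 1.732; root-2 ≈ 1.414; 5:3 ≈ 1.667.

A=5:3, B=5:4, C=root-3, D=root-2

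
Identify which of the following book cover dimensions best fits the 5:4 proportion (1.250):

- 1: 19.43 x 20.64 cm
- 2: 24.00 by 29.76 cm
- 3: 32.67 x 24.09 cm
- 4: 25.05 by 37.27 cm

Target 5:4 ≈ 1.250.
1: 1.062 (Δ0.188)  2: 1.240 (Δ0.010)  3: 1.356 (Δ0.106)  4: 1.488 (Δ0.238)

2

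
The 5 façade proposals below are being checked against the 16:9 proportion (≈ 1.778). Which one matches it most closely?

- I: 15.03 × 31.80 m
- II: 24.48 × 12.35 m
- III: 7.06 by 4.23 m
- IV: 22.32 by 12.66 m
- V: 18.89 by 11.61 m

Target 16:9 ≈ 1.778.
I: 2.116 (Δ0.338)  II: 1.982 (Δ0.204)  III: 1.669 (Δ0.109)  IV: 1.763 (Δ0.015)  V: 1.627 (Δ0.151)

IV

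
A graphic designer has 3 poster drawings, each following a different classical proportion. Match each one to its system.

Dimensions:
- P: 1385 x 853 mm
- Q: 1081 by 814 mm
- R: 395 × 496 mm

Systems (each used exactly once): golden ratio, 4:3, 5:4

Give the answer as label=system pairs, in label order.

P=golden ratio, Q=4:3, R=5:4

P = 1385/853 ≈ 1.624 → golden ratio (1.618)
Q = 1081/814 ≈ 1.328 → 4:3 (1.333)
R = 496/395 ≈ 1.256 → 5:4 (1.250)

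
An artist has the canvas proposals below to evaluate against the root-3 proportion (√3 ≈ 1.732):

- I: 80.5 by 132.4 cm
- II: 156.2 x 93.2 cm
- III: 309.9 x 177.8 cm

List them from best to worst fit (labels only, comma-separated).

Ratios: I = 132.4 / 80.5 ≈ 1.645; II = 156.2 / 93.2 ≈ 1.676; III = 309.9 / 177.8 ≈ 1.743.
|Δ from 1.732|: I 0.087; II 0.056; III 0.011.

III, II, I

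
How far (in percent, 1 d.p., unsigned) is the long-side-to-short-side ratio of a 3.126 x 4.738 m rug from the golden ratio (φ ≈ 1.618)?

6.3%

Ratio = 4.738 / 3.126 ≈ 1.5157.
Ideal golden ratio ≈ 1.6180. |1.5157 − 1.6180| / 1.6180 ≈ 6.32% → 6.3%.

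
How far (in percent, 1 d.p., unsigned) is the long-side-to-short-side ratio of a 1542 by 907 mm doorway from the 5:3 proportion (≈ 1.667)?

Ratio = 1542 / 907 ≈ 1.7001.
Ideal 5:3 ≈ 1.6667. |1.7001 − 1.6667| / 1.6667 ≈ 2.00% → 2.0%.

2.0%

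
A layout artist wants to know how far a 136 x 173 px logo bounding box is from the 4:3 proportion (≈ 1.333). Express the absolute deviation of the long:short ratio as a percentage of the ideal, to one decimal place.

4.6%

Ratio = 173 / 136 ≈ 1.2721.
Ideal 4:3 ≈ 1.3333. |1.2721 − 1.3333| / 1.3333 ≈ 4.59% → 4.6%.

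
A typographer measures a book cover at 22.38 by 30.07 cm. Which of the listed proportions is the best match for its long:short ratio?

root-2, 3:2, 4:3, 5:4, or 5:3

4:3

Ratio = 30.07 / 22.38 ≈ 1.344.
Distances: root-2 1.414 (Δ 0.070); 3:2 1.500 (Δ 0.156); 4:3 1.333 (Δ 0.011); 5:4 1.250 (Δ 0.094); 5:3 1.667 (Δ 0.323).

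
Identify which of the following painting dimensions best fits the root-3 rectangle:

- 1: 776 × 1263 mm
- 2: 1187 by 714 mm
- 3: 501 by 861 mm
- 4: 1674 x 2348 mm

Target root-3 ≈ 1.732.
1: 1.628 (Δ0.104)  2: 1.662 (Δ0.070)  3: 1.719 (Δ0.013)  4: 1.403 (Δ0.329)

3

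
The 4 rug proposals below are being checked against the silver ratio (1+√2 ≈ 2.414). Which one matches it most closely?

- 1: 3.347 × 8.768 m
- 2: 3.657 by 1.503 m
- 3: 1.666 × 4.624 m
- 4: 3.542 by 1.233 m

2

Ratios (long/short): 1 ≈ 2.620; 2 ≈ 2.433; 3 ≈ 2.776; 4 ≈ 2.873.
silver ratio ≈ 2.414; option 2 is nearest (Δ 0.019).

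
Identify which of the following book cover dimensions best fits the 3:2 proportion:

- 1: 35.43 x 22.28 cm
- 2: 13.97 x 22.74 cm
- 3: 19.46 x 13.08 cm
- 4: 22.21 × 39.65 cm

3

Ratios (long/short): 1 ≈ 1.590; 2 ≈ 1.628; 3 ≈ 1.488; 4 ≈ 1.785.
3:2 ≈ 1.500; option 3 is nearest (Δ 0.012).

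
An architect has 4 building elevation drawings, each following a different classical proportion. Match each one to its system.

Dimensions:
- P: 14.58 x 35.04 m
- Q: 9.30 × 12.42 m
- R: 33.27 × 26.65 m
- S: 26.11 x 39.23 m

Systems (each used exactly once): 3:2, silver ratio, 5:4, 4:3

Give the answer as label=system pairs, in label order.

Ratios: P ≈ 2.403; Q ≈ 1.335; R ≈ 1.248; S ≈ 1.502.
Targets: 3:2 ≈ 1.500; silver ratio ≈ 2.414; 5:4 ≈ 1.250; 4:3 ≈ 1.333.

P=silver ratio, Q=4:3, R=5:4, S=3:2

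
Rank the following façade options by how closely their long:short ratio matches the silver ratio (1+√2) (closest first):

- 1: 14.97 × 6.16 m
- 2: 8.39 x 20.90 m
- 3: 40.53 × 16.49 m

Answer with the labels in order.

1, 3, 2

1: 14.97/6.16 ≈ 2.430 → |2.430 − 2.414| = 0.016
2: 20.90/8.39 ≈ 2.491 → |2.491 − 2.414| = 0.077
3: 40.53/16.49 ≈ 2.458 → |2.458 − 2.414| = 0.044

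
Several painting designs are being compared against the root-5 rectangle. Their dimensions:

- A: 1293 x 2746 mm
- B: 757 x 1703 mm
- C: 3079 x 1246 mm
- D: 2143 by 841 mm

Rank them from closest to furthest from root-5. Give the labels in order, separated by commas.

Ratios: A = 2746 / 1293 ≈ 2.124; B = 1703 / 757 ≈ 2.250; C = 3079 / 1246 ≈ 2.471; D = 2143 / 841 ≈ 2.548.
|Δ from 2.236|: A 0.112; B 0.014; C 0.235; D 0.312.

B, A, C, D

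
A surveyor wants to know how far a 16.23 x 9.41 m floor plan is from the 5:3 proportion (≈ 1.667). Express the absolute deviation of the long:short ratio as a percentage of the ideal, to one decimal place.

Ratio = 16.23 / 9.41 ≈ 1.7248.
Ideal 5:3 ≈ 1.6667. |1.7248 − 1.6667| / 1.6667 ≈ 3.49% → 3.5%.

3.5%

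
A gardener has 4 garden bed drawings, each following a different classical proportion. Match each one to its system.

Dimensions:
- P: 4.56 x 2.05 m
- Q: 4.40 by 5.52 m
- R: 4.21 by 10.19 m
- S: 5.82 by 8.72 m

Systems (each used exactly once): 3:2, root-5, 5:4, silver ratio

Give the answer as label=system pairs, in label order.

P=root-5, Q=5:4, R=silver ratio, S=3:2

P = 4.56/2.05 ≈ 2.224 → root-5 (2.236)
Q = 5.52/4.40 ≈ 1.255 → 5:4 (1.250)
R = 10.19/4.21 ≈ 2.420 → silver ratio (2.414)
S = 8.72/5.82 ≈ 1.498 → 3:2 (1.500)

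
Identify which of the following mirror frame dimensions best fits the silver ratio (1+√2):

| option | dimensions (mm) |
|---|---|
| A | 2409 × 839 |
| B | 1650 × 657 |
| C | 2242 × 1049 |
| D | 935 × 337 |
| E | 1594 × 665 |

Target silver ratio ≈ 2.414.
A: 2.871 (Δ0.457)  B: 2.511 (Δ0.097)  C: 2.137 (Δ0.277)  D: 2.774 (Δ0.360)  E: 2.397 (Δ0.017)

E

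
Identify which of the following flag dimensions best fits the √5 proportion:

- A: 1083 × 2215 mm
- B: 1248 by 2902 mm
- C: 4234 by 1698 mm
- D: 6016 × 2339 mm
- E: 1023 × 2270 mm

E

Ratios (long/short): A ≈ 2.045; B ≈ 2.325; C ≈ 2.494; D ≈ 2.572; E ≈ 2.219.
root-5 ≈ 2.236; option E is nearest (Δ 0.017).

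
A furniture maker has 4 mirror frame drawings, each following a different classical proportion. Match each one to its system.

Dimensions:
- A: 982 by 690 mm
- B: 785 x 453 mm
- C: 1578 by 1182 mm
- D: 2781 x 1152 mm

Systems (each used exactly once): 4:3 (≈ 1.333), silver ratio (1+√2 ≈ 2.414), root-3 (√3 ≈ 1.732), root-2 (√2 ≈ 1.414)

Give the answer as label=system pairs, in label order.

Ratios: A ≈ 1.423; B ≈ 1.733; C ≈ 1.335; D ≈ 2.414.
Targets: 4:3 ≈ 1.333; silver ratio ≈ 2.414; root-3 ≈ 1.732; root-2 ≈ 1.414.

A=root-2, B=root-3, C=4:3, D=silver ratio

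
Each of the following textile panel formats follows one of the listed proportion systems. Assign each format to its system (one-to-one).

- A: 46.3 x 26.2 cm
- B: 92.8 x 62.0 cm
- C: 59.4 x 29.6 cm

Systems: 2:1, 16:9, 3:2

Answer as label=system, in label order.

Ratios: A ≈ 1.767; B ≈ 1.497; C ≈ 2.007.
Targets: 2:1 ≈ 2.000; 16:9 ≈ 1.778; 3:2 ≈ 1.500.

A=16:9, B=3:2, C=2:1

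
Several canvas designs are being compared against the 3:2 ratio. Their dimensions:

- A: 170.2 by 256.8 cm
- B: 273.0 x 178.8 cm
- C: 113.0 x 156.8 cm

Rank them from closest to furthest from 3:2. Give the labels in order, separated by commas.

A, B, C

A: 256.8/170.2 ≈ 1.509 → |1.509 − 1.500| = 0.009
B: 273.0/178.8 ≈ 1.527 → |1.527 − 1.500| = 0.027
C: 156.8/113.0 ≈ 1.388 → |1.388 − 1.500| = 0.112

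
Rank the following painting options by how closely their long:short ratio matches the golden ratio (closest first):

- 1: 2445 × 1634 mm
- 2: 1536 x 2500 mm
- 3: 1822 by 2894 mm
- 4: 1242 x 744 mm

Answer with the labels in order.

2, 3, 4, 1

Ratios: 1 = 2445 / 1634 ≈ 1.496; 2 = 2500 / 1536 ≈ 1.628; 3 = 2894 / 1822 ≈ 1.588; 4 = 1242 / 744 ≈ 1.669.
|Δ from 1.618|: 1 0.122; 2 0.010; 3 0.030; 4 0.051.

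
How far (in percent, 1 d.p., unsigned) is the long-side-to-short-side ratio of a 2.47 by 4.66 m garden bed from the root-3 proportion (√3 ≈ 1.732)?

Ratio = 4.66 / 2.47 ≈ 1.8866.
Ideal root-3 ≈ 1.7321. |1.8866 − 1.7321| / 1.7321 ≈ 8.92% → 8.9%.

8.9%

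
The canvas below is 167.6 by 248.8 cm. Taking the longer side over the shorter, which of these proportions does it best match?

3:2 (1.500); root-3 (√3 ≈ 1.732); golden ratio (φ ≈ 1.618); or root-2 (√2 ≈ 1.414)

248.8/167.6 ≈ 1.484. Nearest candidates are 3:2 (1.500, off by 0.016) and root-2 (1.414, off by 0.070).

3:2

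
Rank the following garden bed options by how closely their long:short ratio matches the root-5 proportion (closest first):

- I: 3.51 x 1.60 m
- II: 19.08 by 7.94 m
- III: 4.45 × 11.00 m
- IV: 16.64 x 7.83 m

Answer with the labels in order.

Ratios: I = 3.51 / 1.60 ≈ 2.194; II = 19.08 / 7.94 ≈ 2.403; III = 11.00 / 4.45 ≈ 2.472; IV = 16.64 / 7.83 ≈ 2.125.
|Δ from 2.236|: I 0.042; II 0.167; III 0.236; IV 0.111.

I, IV, II, III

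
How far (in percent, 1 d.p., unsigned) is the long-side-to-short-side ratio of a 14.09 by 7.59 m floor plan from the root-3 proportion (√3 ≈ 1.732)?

7.2%

Ratio = 14.09 / 7.59 ≈ 1.8564.
Ideal root-3 ≈ 1.7321. |1.8564 − 1.7321| / 1.7321 ≈ 7.18% → 7.2%.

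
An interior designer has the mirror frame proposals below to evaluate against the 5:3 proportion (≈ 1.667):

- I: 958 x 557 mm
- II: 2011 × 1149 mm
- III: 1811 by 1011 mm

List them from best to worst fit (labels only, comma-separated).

Ratios: I = 958 / 557 ≈ 1.720; II = 2011 / 1149 ≈ 1.750; III = 1811 / 1011 ≈ 1.791.
|Δ from 1.667|: I 0.053; II 0.083; III 0.124.

I, II, III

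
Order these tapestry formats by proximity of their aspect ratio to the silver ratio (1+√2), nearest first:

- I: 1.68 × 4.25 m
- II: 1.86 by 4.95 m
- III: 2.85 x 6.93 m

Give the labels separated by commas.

III, I, II

Ratios: I = 4.25 / 1.68 ≈ 2.530; II = 4.95 / 1.86 ≈ 2.661; III = 6.93 / 2.85 ≈ 2.432.
|Δ from 2.414|: I 0.116; II 0.247; III 0.018.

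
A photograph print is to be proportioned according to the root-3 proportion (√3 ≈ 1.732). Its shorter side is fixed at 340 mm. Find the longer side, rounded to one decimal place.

root-3 ≈ 1.73205.
Longer side = 340 × 1.73205 ≈ 588.897 → 588.9 mm.

588.9 mm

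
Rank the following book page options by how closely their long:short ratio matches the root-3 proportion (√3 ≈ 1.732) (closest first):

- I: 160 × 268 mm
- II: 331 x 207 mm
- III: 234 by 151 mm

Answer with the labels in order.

I, II, III

Ratios: I = 268 / 160 ≈ 1.675; II = 331 / 207 ≈ 1.599; III = 234 / 151 ≈ 1.550.
|Δ from 1.732|: I 0.057; II 0.133; III 0.182.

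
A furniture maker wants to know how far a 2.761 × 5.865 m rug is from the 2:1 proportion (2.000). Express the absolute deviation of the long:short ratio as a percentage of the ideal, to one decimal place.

6.2%

Ratio = 5.865 / 2.761 ≈ 2.1242.
Ideal 2:1 = 2.0000. |2.1242 − 2.0000| / 2.0000 ≈ 6.21% → 6.2%.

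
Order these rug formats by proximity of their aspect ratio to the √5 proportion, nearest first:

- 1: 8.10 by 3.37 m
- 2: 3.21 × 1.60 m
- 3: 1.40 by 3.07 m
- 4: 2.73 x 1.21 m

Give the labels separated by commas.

4, 3, 1, 2

Ratios: 1 = 8.10 / 3.37 ≈ 2.404; 2 = 3.21 / 1.60 ≈ 2.006; 3 = 3.07 / 1.40 ≈ 2.193; 4 = 2.73 / 1.21 ≈ 2.256.
|Δ from 2.236|: 1 0.168; 2 0.230; 3 0.043; 4 0.020.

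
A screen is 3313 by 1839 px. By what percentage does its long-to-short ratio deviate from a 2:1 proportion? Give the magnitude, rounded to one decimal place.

9.9%

Ratio = 3313 / 1839 ≈ 1.8015.
Ideal 2:1 = 2.0000. |1.8015 − 2.0000| / 2.0000 ≈ 9.92% → 9.9%.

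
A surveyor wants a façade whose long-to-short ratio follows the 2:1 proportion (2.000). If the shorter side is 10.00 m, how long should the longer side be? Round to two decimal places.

2:1 = 2.00000.
Longer side = 10.00 × 2.00000 ≈ 20.0000 → 20.00 m.

20.00 m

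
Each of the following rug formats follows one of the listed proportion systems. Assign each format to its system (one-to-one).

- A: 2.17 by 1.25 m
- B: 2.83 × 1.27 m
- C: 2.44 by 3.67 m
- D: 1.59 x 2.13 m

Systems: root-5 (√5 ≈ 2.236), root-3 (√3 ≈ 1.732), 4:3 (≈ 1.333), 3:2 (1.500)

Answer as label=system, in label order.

A=root-3, B=root-5, C=3:2, D=4:3

A = 2.17/1.25 ≈ 1.736 → root-3 (1.732)
B = 2.83/1.27 ≈ 2.228 → root-5 (2.236)
C = 3.67/2.44 ≈ 1.504 → 3:2 (1.500)
D = 2.13/1.59 ≈ 1.340 → 4:3 (1.333)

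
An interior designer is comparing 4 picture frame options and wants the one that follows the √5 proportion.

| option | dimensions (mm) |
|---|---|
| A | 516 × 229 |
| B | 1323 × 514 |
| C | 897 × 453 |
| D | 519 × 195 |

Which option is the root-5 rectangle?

Ratios (long/short): A ≈ 2.253; B ≈ 2.574; C ≈ 1.980; D ≈ 2.662.
root-5 ≈ 2.236; option A is nearest (Δ 0.017).

A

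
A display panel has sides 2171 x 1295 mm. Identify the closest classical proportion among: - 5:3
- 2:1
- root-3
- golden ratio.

5:3

2171/1295 ≈ 1.676. Nearest candidates are 5:3 (1.667, off by 0.009) and root-3 (1.732, off by 0.056).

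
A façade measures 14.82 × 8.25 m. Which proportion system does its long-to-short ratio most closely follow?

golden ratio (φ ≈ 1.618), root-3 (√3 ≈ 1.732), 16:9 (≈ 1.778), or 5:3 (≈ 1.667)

16:9

14.82/8.25 ≈ 1.796. Nearest candidates are 16:9 (1.778, off by 0.018) and root-3 (1.732, off by 0.064).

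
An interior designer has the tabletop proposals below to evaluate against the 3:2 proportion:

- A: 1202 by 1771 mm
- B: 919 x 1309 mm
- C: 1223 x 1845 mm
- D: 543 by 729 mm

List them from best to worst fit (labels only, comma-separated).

A: 1771/1202 ≈ 1.473 → |1.473 − 1.500| = 0.027
B: 1309/919 ≈ 1.424 → |1.424 − 1.500| = 0.076
C: 1845/1223 ≈ 1.509 → |1.509 − 1.500| = 0.009
D: 729/543 ≈ 1.343 → |1.343 − 1.500| = 0.157

C, A, B, D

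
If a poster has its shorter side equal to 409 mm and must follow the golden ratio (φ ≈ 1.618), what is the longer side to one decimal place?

golden ratio ≈ 1.61803.
Longer side = 409 × 1.61803 ≈ 661.774 → 661.8 mm.

661.8 mm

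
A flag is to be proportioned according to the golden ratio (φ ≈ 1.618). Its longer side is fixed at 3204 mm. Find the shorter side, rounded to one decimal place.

golden ratio ≈ 1.61803.
Shorter side = 3204 ÷ 1.61803 ≈ 1980.186 → 1980.2 mm.

1980.2 mm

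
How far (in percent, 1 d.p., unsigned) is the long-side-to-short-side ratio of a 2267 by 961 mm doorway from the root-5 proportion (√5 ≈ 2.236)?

Ratio = 2267 / 961 ≈ 2.3590.
Ideal root-5 ≈ 2.2361. |2.3590 − 2.2361| / 2.2361 ≈ 5.50% → 5.5%.

5.5%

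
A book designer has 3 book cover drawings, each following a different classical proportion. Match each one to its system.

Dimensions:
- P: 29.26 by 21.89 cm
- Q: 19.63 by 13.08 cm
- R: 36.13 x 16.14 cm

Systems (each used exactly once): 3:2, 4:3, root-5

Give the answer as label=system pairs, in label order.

P=4:3, Q=3:2, R=root-5

P = 29.26/21.89 ≈ 1.337 → 4:3 (1.333)
Q = 19.63/13.08 ≈ 1.501 → 3:2 (1.500)
R = 36.13/16.14 ≈ 2.239 → root-5 (2.236)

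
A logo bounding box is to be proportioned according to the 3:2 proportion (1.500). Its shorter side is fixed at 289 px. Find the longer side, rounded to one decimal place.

3:2 = 1.50000.
Longer side = 289 × 1.50000 ≈ 433.500 → 433.5 px.

433.5 px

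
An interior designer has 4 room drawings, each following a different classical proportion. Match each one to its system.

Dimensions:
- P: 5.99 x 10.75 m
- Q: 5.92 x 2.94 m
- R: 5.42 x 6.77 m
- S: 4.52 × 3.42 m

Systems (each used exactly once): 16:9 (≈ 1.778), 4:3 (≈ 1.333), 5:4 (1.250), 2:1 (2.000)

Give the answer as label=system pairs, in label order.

P = 10.75/5.99 ≈ 1.795 → 16:9 (1.778)
Q = 5.92/2.94 ≈ 2.014 → 2:1 (2.000)
R = 6.77/5.42 ≈ 1.249 → 5:4 (1.250)
S = 4.52/3.42 ≈ 1.322 → 4:3 (1.333)

P=16:9, Q=2:1, R=5:4, S=4:3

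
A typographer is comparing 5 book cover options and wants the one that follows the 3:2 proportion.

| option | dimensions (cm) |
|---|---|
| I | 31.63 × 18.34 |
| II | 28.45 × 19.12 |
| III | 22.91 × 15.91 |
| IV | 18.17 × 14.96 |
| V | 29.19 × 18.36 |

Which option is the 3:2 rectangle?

II

Ratios (long/short): I ≈ 1.725; II ≈ 1.488; III ≈ 1.440; IV ≈ 1.215; V ≈ 1.590.
3:2 ≈ 1.500; option II is nearest (Δ 0.012).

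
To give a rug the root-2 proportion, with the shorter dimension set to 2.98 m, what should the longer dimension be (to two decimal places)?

root-2 ≈ 1.41421.
Longer side = 2.98 × 1.41421 ≈ 4.2143 → 4.21 m.

4.21 m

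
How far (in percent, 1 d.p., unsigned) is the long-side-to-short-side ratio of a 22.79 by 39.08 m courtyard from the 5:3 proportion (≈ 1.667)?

2.9%

Ratio = 39.08 / 22.79 ≈ 1.7148.
Ideal 5:3 ≈ 1.6667. |1.7148 − 1.6667| / 1.6667 ≈ 2.89% → 2.9%.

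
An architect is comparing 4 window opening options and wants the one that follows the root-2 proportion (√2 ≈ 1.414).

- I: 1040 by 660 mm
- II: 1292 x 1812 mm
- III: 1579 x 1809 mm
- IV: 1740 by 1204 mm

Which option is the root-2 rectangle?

II

Target root-2 ≈ 1.414.
I: 1.576 (Δ0.162)  II: 1.402 (Δ0.012)  III: 1.146 (Δ0.268)  IV: 1.445 (Δ0.031)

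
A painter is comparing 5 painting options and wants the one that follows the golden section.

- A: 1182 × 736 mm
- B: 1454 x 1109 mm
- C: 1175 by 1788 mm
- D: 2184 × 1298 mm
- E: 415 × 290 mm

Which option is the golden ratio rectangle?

A

Ratios (long/short): A ≈ 1.606; B ≈ 1.311; C ≈ 1.522; D ≈ 1.683; E ≈ 1.431.
golden ratio ≈ 1.618; option A is nearest (Δ 0.012).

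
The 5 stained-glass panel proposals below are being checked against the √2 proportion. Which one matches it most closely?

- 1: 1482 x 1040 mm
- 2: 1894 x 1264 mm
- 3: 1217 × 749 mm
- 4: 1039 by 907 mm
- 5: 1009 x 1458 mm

1

Target root-2 ≈ 1.414.
1: 1.425 (Δ0.011)  2: 1.498 (Δ0.084)  3: 1.625 (Δ0.211)  4: 1.146 (Δ0.268)  5: 1.445 (Δ0.031)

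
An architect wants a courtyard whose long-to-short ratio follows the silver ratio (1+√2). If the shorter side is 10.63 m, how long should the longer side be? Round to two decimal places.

silver ratio ≈ 2.41421.
Longer side = 10.63 × 2.41421 ≈ 25.6631 → 25.66 m.

25.66 m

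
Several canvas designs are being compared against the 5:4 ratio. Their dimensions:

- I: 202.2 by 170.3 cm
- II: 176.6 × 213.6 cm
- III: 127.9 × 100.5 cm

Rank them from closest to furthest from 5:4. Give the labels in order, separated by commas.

I: 202.2/170.3 ≈ 1.187 → |1.187 − 1.250| = 0.063
II: 213.6/176.6 ≈ 1.210 → |1.210 − 1.250| = 0.040
III: 127.9/100.5 ≈ 1.273 → |1.273 − 1.250| = 0.023

III, II, I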